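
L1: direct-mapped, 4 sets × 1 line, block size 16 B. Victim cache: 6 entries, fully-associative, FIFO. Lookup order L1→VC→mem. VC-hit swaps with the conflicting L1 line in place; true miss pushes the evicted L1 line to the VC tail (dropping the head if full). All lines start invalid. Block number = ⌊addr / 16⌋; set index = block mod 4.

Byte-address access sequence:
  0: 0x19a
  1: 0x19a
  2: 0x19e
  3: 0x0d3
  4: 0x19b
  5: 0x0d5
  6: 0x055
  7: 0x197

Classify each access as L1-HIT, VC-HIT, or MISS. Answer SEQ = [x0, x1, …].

#0 0x19a→b25/s1 MISS; vc=[]
#1 0x19a→b25/s1 L1-HIT; vc=[]
#2 0x19e→b25/s1 L1-HIT; vc=[]
#3 0xd3→b13/s1 MISS; vc=[25]
#4 0x19b→b25/s1 VC-HIT; vc=[13]
#5 0xd5→b13/s1 VC-HIT; vc=[25]
#6 0x55→b5/s1 MISS; vc=[25,13]
#7 0x197→b25/s1 VC-HIT; vc=[5,13]

SEQ = [MISS, L1-HIT, L1-HIT, MISS, VC-HIT, VC-HIT, MISS, VC-HIT]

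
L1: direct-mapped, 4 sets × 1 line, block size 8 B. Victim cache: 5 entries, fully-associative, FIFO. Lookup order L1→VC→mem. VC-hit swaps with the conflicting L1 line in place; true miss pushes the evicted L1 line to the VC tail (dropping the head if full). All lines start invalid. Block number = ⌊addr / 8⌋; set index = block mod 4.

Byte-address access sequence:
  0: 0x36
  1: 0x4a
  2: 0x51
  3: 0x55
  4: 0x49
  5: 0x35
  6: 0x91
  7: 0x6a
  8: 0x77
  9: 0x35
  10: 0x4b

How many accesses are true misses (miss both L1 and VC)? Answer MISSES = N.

0: 0x36 (blk 6, set 2) → MISS  vc=[]
1: 0x4a (blk 9, set 1) → MISS  vc=[]
2: 0x51 (blk 10, set 2) → MISS  vc=[6]
3: 0x55 (blk 10, set 2) → L1-HIT  vc=[6]
4: 0x49 (blk 9, set 1) → L1-HIT  vc=[6]
5: 0x35 (blk 6, set 2) → VC-HIT  vc=[10]
6: 0x91 (blk 18, set 2) → MISS  vc=[10, 6]
7: 0x6a (blk 13, set 1) → MISS  vc=[10, 6, 9]
8: 0x77 (blk 14, set 2) → MISS  vc=[10, 6, 9, 18]
9: 0x35 (blk 6, set 2) → VC-HIT  vc=[10, 14, 9, 18]
10: 0x4b (blk 9, set 1) → VC-HIT  vc=[10, 14, 13, 18]

MISSES = 6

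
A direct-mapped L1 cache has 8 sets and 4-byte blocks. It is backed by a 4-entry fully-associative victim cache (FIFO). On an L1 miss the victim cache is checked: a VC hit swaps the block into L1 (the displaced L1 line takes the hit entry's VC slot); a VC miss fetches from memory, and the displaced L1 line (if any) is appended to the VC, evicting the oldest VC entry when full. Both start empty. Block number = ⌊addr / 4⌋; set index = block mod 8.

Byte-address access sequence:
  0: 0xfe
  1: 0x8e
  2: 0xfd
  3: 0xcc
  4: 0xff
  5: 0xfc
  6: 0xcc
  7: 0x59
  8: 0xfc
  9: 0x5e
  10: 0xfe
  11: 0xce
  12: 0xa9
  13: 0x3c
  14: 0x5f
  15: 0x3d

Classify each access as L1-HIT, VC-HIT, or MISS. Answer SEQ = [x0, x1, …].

SEQ = [MISS, MISS, L1-HIT, MISS, L1-HIT, L1-HIT, L1-HIT, MISS, L1-HIT, MISS, VC-HIT, L1-HIT, MISS, MISS, VC-HIT, VC-HIT]

  [0] addr=0xfe blk=63 s=7: MISS | VC []
  [1] addr=0x8e blk=35 s=3: MISS | VC []
  [2] addr=0xfd blk=63 s=7: L1-HIT | VC []
  [3] addr=0xcc blk=51 s=3: MISS | VC [35]
  [4] addr=0xff blk=63 s=7: L1-HIT | VC [35]
  [5] addr=0xfc blk=63 s=7: L1-HIT | VC [35]
  [6] addr=0xcc blk=51 s=3: L1-HIT | VC [35]
  [7] addr=0x59 blk=22 s=6: MISS | VC [35]
  [8] addr=0xfc blk=63 s=7: L1-HIT | VC [35]
  [9] addr=0x5e blk=23 s=7: MISS | VC [35, 63]
  [10] addr=0xfe blk=63 s=7: VC-HIT | VC [35, 23]
  [11] addr=0xce blk=51 s=3: L1-HIT | VC [35, 23]
  [12] addr=0xa9 blk=42 s=2: MISS | VC [35, 23]
  [13] addr=0x3c blk=15 s=7: MISS | VC [35, 23, 63]
  [14] addr=0x5f blk=23 s=7: VC-HIT | VC [35, 15, 63]
  [15] addr=0x3d blk=15 s=7: VC-HIT | VC [35, 23, 63]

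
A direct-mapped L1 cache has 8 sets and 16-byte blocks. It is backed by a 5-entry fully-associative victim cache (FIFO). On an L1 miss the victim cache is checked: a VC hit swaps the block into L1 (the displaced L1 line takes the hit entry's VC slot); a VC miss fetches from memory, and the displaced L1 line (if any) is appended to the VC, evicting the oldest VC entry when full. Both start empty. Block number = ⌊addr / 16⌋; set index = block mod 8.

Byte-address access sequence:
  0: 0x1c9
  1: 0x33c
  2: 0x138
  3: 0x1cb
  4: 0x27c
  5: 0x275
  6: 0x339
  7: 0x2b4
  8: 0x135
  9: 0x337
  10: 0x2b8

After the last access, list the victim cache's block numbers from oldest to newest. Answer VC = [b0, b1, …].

0: 0x1c9 (blk 28, set 4) → MISS  vc=[]
1: 0x33c (blk 51, set 3) → MISS  vc=[]
2: 0x138 (blk 19, set 3) → MISS  vc=[51]
3: 0x1cb (blk 28, set 4) → L1-HIT  vc=[51]
4: 0x27c (blk 39, set 7) → MISS  vc=[51]
5: 0x275 (blk 39, set 7) → L1-HIT  vc=[51]
6: 0x339 (blk 51, set 3) → VC-HIT  vc=[19]
7: 0x2b4 (blk 43, set 3) → MISS  vc=[19, 51]
8: 0x135 (blk 19, set 3) → VC-HIT  vc=[43, 51]
9: 0x337 (blk 51, set 3) → VC-HIT  vc=[43, 19]
10: 0x2b8 (blk 43, set 3) → VC-HIT  vc=[51, 19]

VC = [51, 19]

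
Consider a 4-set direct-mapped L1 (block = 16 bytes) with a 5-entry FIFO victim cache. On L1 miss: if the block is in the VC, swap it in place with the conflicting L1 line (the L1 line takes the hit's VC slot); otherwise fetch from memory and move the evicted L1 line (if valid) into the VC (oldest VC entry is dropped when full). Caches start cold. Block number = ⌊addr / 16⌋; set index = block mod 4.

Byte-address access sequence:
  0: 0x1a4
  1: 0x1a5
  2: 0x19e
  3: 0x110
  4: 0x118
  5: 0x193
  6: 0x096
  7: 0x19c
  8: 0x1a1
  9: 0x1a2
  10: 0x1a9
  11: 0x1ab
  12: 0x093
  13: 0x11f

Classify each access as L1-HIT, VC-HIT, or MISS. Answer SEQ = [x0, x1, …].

#0 0x1a4→b26/s2 MISS; vc=[]
#1 0x1a5→b26/s2 L1-HIT; vc=[]
#2 0x19e→b25/s1 MISS; vc=[]
#3 0x110→b17/s1 MISS; vc=[25]
#4 0x118→b17/s1 L1-HIT; vc=[25]
#5 0x193→b25/s1 VC-HIT; vc=[17]
#6 0x96→b9/s1 MISS; vc=[17,25]
#7 0x19c→b25/s1 VC-HIT; vc=[17,9]
#8 0x1a1→b26/s2 L1-HIT; vc=[17,9]
#9 0x1a2→b26/s2 L1-HIT; vc=[17,9]
#10 0x1a9→b26/s2 L1-HIT; vc=[17,9]
#11 0x1ab→b26/s2 L1-HIT; vc=[17,9]
#12 0x93→b9/s1 VC-HIT; vc=[17,25]
#13 0x11f→b17/s1 VC-HIT; vc=[9,25]

SEQ = [MISS, L1-HIT, MISS, MISS, L1-HIT, VC-HIT, MISS, VC-HIT, L1-HIT, L1-HIT, L1-HIT, L1-HIT, VC-HIT, VC-HIT]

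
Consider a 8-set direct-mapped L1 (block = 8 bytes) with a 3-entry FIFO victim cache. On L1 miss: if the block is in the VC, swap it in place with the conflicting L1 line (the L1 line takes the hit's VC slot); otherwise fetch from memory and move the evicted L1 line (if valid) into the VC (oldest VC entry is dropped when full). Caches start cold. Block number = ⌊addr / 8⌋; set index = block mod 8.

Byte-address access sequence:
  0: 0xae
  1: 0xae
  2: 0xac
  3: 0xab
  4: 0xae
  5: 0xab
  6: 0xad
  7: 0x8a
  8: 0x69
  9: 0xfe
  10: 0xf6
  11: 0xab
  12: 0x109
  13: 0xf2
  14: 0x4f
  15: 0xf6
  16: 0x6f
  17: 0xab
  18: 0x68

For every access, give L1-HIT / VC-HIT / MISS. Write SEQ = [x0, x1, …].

  [0] addr=0xae blk=21 s=5: MISS | VC []
  [1] addr=0xae blk=21 s=5: L1-HIT | VC []
  [2] addr=0xac blk=21 s=5: L1-HIT | VC []
  [3] addr=0xab blk=21 s=5: L1-HIT | VC []
  [4] addr=0xae blk=21 s=5: L1-HIT | VC []
  [5] addr=0xab blk=21 s=5: L1-HIT | VC []
  [6] addr=0xad blk=21 s=5: L1-HIT | VC []
  [7] addr=0x8a blk=17 s=1: MISS | VC []
  [8] addr=0x69 blk=13 s=5: MISS | VC [21]
  [9] addr=0xfe blk=31 s=7: MISS | VC [21]
  [10] addr=0xf6 blk=30 s=6: MISS | VC [21]
  [11] addr=0xab blk=21 s=5: VC-HIT | VC [13]
  [12] addr=0x109 blk=33 s=1: MISS | VC [13, 17]
  [13] addr=0xf2 blk=30 s=6: L1-HIT | VC [13, 17]
  [14] addr=0x4f blk=9 s=1: MISS | VC [13, 17, 33]
  [15] addr=0xf6 blk=30 s=6: L1-HIT | VC [13, 17, 33]
  [16] addr=0x6f blk=13 s=5: VC-HIT | VC [21, 17, 33]
  [17] addr=0xab blk=21 s=5: VC-HIT | VC [13, 17, 33]
  [18] addr=0x68 blk=13 s=5: VC-HIT | VC [21, 17, 33]

SEQ = [MISS, L1-HIT, L1-HIT, L1-HIT, L1-HIT, L1-HIT, L1-HIT, MISS, MISS, MISS, MISS, VC-HIT, MISS, L1-HIT, MISS, L1-HIT, VC-HIT, VC-HIT, VC-HIT]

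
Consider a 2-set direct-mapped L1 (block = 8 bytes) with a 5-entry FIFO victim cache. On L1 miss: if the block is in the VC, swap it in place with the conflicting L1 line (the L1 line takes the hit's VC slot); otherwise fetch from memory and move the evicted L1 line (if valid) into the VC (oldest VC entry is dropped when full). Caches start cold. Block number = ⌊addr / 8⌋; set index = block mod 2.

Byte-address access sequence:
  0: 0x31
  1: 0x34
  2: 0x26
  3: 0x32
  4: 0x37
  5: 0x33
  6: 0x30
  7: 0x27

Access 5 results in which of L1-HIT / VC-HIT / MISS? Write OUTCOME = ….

#0 0x31→b6/s0 MISS; vc=[]
#1 0x34→b6/s0 L1-HIT; vc=[]
#2 0x26→b4/s0 MISS; vc=[6]
#3 0x32→b6/s0 VC-HIT; vc=[4]
#4 0x37→b6/s0 L1-HIT; vc=[4]
#5 0x33→b6/s0 L1-HIT; vc=[4]
#6 0x30→b6/s0 L1-HIT; vc=[4]
#7 0x27→b4/s0 VC-HIT; vc=[6]

OUTCOME = L1-HIT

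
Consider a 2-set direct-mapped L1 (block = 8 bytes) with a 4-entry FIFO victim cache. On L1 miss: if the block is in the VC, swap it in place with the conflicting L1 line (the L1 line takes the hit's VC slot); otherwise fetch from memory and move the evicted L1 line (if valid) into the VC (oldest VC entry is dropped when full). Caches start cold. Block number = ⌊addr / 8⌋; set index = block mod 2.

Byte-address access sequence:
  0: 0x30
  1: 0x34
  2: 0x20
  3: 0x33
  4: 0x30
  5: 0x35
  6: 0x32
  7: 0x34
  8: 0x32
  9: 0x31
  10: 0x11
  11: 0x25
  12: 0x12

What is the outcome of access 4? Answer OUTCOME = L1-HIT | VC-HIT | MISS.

OUTCOME = L1-HIT

  [0] addr=0x30 blk=6 s=0: MISS | VC []
  [1] addr=0x34 blk=6 s=0: L1-HIT | VC []
  [2] addr=0x20 blk=4 s=0: MISS | VC [6]
  [3] addr=0x33 blk=6 s=0: VC-HIT | VC [4]
  [4] addr=0x30 blk=6 s=0: L1-HIT | VC [4]
  [5] addr=0x35 blk=6 s=0: L1-HIT | VC [4]
  [6] addr=0x32 blk=6 s=0: L1-HIT | VC [4]
  [7] addr=0x34 blk=6 s=0: L1-HIT | VC [4]
  [8] addr=0x32 blk=6 s=0: L1-HIT | VC [4]
  [9] addr=0x31 blk=6 s=0: L1-HIT | VC [4]
  [10] addr=0x11 blk=2 s=0: MISS | VC [4, 6]
  [11] addr=0x25 blk=4 s=0: VC-HIT | VC [2, 6]
  [12] addr=0x12 blk=2 s=0: VC-HIT | VC [4, 6]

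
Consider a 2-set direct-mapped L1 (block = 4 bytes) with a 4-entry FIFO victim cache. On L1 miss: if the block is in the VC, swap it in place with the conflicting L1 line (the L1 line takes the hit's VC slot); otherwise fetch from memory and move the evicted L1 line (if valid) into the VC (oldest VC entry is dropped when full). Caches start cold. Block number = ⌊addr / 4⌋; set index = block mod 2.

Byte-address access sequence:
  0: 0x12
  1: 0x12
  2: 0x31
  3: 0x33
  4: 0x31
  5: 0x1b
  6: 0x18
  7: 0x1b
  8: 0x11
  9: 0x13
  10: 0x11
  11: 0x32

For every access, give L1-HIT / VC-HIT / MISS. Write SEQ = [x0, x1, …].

SEQ = [MISS, L1-HIT, MISS, L1-HIT, L1-HIT, MISS, L1-HIT, L1-HIT, VC-HIT, L1-HIT, L1-HIT, VC-HIT]

0: 0x12 (blk 4, set 0) → MISS  vc=[]
1: 0x12 (blk 4, set 0) → L1-HIT  vc=[]
2: 0x31 (blk 12, set 0) → MISS  vc=[4]
3: 0x33 (blk 12, set 0) → L1-HIT  vc=[4]
4: 0x31 (blk 12, set 0) → L1-HIT  vc=[4]
5: 0x1b (blk 6, set 0) → MISS  vc=[4, 12]
6: 0x18 (blk 6, set 0) → L1-HIT  vc=[4, 12]
7: 0x1b (blk 6, set 0) → L1-HIT  vc=[4, 12]
8: 0x11 (blk 4, set 0) → VC-HIT  vc=[6, 12]
9: 0x13 (blk 4, set 0) → L1-HIT  vc=[6, 12]
10: 0x11 (blk 4, set 0) → L1-HIT  vc=[6, 12]
11: 0x32 (blk 12, set 0) → VC-HIT  vc=[6, 4]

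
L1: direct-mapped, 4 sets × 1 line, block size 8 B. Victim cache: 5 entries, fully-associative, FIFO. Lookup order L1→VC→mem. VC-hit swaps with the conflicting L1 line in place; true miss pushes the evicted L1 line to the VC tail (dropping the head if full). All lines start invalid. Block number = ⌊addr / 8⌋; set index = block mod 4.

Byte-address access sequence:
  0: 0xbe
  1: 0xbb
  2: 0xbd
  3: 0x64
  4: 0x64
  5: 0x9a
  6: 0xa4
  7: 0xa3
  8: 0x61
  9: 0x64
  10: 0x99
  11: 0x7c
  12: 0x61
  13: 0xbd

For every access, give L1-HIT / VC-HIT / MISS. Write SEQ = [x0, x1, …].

SEQ = [MISS, L1-HIT, L1-HIT, MISS, L1-HIT, MISS, MISS, L1-HIT, VC-HIT, L1-HIT, L1-HIT, MISS, L1-HIT, VC-HIT]

#0 0xbe→b23/s3 MISS; vc=[]
#1 0xbb→b23/s3 L1-HIT; vc=[]
#2 0xbd→b23/s3 L1-HIT; vc=[]
#3 0x64→b12/s0 MISS; vc=[]
#4 0x64→b12/s0 L1-HIT; vc=[]
#5 0x9a→b19/s3 MISS; vc=[23]
#6 0xa4→b20/s0 MISS; vc=[23,12]
#7 0xa3→b20/s0 L1-HIT; vc=[23,12]
#8 0x61→b12/s0 VC-HIT; vc=[23,20]
#9 0x64→b12/s0 L1-HIT; vc=[23,20]
#10 0x99→b19/s3 L1-HIT; vc=[23,20]
#11 0x7c→b15/s3 MISS; vc=[23,20,19]
#12 0x61→b12/s0 L1-HIT; vc=[23,20,19]
#13 0xbd→b23/s3 VC-HIT; vc=[15,20,19]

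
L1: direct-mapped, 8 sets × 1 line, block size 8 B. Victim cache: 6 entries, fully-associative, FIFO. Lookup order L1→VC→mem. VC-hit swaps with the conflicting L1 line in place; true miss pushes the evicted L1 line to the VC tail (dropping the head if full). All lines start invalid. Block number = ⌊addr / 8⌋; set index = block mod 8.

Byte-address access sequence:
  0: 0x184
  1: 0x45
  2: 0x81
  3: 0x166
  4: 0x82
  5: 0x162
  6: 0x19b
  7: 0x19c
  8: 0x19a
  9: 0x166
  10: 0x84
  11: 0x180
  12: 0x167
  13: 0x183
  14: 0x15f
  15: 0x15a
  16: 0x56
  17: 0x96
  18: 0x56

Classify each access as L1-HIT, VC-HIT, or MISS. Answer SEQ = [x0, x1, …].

SEQ = [MISS, MISS, MISS, MISS, L1-HIT, L1-HIT, MISS, L1-HIT, L1-HIT, L1-HIT, L1-HIT, VC-HIT, L1-HIT, L1-HIT, MISS, L1-HIT, MISS, MISS, VC-HIT]

#0 0x184→b48/s0 MISS; vc=[]
#1 0x45→b8/s0 MISS; vc=[48]
#2 0x81→b16/s0 MISS; vc=[48,8]
#3 0x166→b44/s4 MISS; vc=[48,8]
#4 0x82→b16/s0 L1-HIT; vc=[48,8]
#5 0x162→b44/s4 L1-HIT; vc=[48,8]
#6 0x19b→b51/s3 MISS; vc=[48,8]
#7 0x19c→b51/s3 L1-HIT; vc=[48,8]
#8 0x19a→b51/s3 L1-HIT; vc=[48,8]
#9 0x166→b44/s4 L1-HIT; vc=[48,8]
#10 0x84→b16/s0 L1-HIT; vc=[48,8]
#11 0x180→b48/s0 VC-HIT; vc=[16,8]
#12 0x167→b44/s4 L1-HIT; vc=[16,8]
#13 0x183→b48/s0 L1-HIT; vc=[16,8]
#14 0x15f→b43/s3 MISS; vc=[16,8,51]
#15 0x15a→b43/s3 L1-HIT; vc=[16,8,51]
#16 0x56→b10/s2 MISS; vc=[16,8,51]
#17 0x96→b18/s2 MISS; vc=[16,8,51,10]
#18 0x56→b10/s2 VC-HIT; vc=[16,8,51,18]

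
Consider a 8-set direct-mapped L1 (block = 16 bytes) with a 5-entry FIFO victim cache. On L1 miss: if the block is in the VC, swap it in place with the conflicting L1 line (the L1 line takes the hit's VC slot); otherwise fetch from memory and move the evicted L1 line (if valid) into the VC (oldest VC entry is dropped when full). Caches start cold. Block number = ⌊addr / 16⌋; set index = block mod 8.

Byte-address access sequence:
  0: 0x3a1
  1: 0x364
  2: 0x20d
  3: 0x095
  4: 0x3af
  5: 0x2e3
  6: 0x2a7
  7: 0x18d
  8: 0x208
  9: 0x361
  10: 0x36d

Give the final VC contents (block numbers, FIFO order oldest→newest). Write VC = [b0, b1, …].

VC = [46, 58, 24]

0: 0x3a1 (blk 58, set 2) → MISS  vc=[]
1: 0x364 (blk 54, set 6) → MISS  vc=[]
2: 0x20d (blk 32, set 0) → MISS  vc=[]
3: 0x95 (blk 9, set 1) → MISS  vc=[]
4: 0x3af (blk 58, set 2) → L1-HIT  vc=[]
5: 0x2e3 (blk 46, set 6) → MISS  vc=[54]
6: 0x2a7 (blk 42, set 2) → MISS  vc=[54, 58]
7: 0x18d (blk 24, set 0) → MISS  vc=[54, 58, 32]
8: 0x208 (blk 32, set 0) → VC-HIT  vc=[54, 58, 24]
9: 0x361 (blk 54, set 6) → VC-HIT  vc=[46, 58, 24]
10: 0x36d (blk 54, set 6) → L1-HIT  vc=[46, 58, 24]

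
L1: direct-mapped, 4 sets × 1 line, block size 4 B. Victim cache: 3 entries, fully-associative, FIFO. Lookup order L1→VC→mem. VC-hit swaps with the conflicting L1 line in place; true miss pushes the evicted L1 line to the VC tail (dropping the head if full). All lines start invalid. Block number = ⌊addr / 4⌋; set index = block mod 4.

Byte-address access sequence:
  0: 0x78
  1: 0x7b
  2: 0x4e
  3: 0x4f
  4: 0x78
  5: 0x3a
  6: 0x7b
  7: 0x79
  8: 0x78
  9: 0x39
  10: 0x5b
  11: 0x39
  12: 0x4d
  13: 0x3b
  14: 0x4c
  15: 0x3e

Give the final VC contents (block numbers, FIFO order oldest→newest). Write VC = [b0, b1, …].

VC = [30, 22, 19]

0: 0x78 (blk 30, set 2) → MISS  vc=[]
1: 0x7b (blk 30, set 2) → L1-HIT  vc=[]
2: 0x4e (blk 19, set 3) → MISS  vc=[]
3: 0x4f (blk 19, set 3) → L1-HIT  vc=[]
4: 0x78 (blk 30, set 2) → L1-HIT  vc=[]
5: 0x3a (blk 14, set 2) → MISS  vc=[30]
6: 0x7b (blk 30, set 2) → VC-HIT  vc=[14]
7: 0x79 (blk 30, set 2) → L1-HIT  vc=[14]
8: 0x78 (blk 30, set 2) → L1-HIT  vc=[14]
9: 0x39 (blk 14, set 2) → VC-HIT  vc=[30]
10: 0x5b (blk 22, set 2) → MISS  vc=[30, 14]
11: 0x39 (blk 14, set 2) → VC-HIT  vc=[30, 22]
12: 0x4d (blk 19, set 3) → L1-HIT  vc=[30, 22]
13: 0x3b (blk 14, set 2) → L1-HIT  vc=[30, 22]
14: 0x4c (blk 19, set 3) → L1-HIT  vc=[30, 22]
15: 0x3e (blk 15, set 3) → MISS  vc=[30, 22, 19]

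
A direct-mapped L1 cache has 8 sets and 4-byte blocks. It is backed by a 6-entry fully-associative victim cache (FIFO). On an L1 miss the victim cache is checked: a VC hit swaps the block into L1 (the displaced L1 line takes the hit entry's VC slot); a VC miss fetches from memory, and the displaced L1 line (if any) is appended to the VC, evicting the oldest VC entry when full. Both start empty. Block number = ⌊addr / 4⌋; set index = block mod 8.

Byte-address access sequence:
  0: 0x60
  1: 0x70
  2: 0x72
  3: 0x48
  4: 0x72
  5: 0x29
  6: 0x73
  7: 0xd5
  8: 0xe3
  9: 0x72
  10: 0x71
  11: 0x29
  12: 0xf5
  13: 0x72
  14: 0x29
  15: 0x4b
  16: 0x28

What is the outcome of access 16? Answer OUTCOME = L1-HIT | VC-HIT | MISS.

OUTCOME = VC-HIT

#0 0x60→b24/s0 MISS; vc=[]
#1 0x70→b28/s4 MISS; vc=[]
#2 0x72→b28/s4 L1-HIT; vc=[]
#3 0x48→b18/s2 MISS; vc=[]
#4 0x72→b28/s4 L1-HIT; vc=[]
#5 0x29→b10/s2 MISS; vc=[18]
#6 0x73→b28/s4 L1-HIT; vc=[18]
#7 0xd5→b53/s5 MISS; vc=[18]
#8 0xe3→b56/s0 MISS; vc=[18,24]
#9 0x72→b28/s4 L1-HIT; vc=[18,24]
#10 0x71→b28/s4 L1-HIT; vc=[18,24]
#11 0x29→b10/s2 L1-HIT; vc=[18,24]
#12 0xf5→b61/s5 MISS; vc=[18,24,53]
#13 0x72→b28/s4 L1-HIT; vc=[18,24,53]
#14 0x29→b10/s2 L1-HIT; vc=[18,24,53]
#15 0x4b→b18/s2 VC-HIT; vc=[10,24,53]
#16 0x28→b10/s2 VC-HIT; vc=[18,24,53]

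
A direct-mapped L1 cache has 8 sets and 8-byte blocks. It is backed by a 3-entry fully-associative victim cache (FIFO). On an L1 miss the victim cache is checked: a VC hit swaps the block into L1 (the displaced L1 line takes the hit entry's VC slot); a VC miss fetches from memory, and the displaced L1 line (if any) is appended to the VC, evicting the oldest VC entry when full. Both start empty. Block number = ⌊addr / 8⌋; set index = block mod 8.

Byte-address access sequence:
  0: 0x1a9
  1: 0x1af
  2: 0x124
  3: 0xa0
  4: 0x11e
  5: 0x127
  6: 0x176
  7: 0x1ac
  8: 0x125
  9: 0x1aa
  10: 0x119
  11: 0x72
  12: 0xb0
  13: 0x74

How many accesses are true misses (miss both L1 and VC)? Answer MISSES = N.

0: 0x1a9 (blk 53, set 5) → MISS  vc=[]
1: 0x1af (blk 53, set 5) → L1-HIT  vc=[]
2: 0x124 (blk 36, set 4) → MISS  vc=[]
3: 0xa0 (blk 20, set 4) → MISS  vc=[36]
4: 0x11e (blk 35, set 3) → MISS  vc=[36]
5: 0x127 (blk 36, set 4) → VC-HIT  vc=[20]
6: 0x176 (blk 46, set 6) → MISS  vc=[20]
7: 0x1ac (blk 53, set 5) → L1-HIT  vc=[20]
8: 0x125 (blk 36, set 4) → L1-HIT  vc=[20]
9: 0x1aa (blk 53, set 5) → L1-HIT  vc=[20]
10: 0x119 (blk 35, set 3) → L1-HIT  vc=[20]
11: 0x72 (blk 14, set 6) → MISS  vc=[20, 46]
12: 0xb0 (blk 22, set 6) → MISS  vc=[20, 46, 14]
13: 0x74 (blk 14, set 6) → VC-HIT  vc=[20, 46, 22]

MISSES = 7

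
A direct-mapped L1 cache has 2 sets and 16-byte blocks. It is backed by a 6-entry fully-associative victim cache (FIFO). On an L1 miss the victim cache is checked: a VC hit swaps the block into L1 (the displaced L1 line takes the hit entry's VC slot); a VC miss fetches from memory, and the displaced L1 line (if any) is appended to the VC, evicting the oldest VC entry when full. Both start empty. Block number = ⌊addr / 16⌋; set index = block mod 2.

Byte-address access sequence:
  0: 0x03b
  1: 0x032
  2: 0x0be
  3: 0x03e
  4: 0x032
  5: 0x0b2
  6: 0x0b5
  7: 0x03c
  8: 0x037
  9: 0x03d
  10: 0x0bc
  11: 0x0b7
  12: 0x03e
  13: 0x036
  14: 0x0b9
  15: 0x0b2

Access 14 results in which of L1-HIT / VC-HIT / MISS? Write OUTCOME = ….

  [0] addr=0x3b blk=3 s=1: MISS | VC []
  [1] addr=0x32 blk=3 s=1: L1-HIT | VC []
  [2] addr=0xbe blk=11 s=1: MISS | VC [3]
  [3] addr=0x3e blk=3 s=1: VC-HIT | VC [11]
  [4] addr=0x32 blk=3 s=1: L1-HIT | VC [11]
  [5] addr=0xb2 blk=11 s=1: VC-HIT | VC [3]
  [6] addr=0xb5 blk=11 s=1: L1-HIT | VC [3]
  [7] addr=0x3c blk=3 s=1: VC-HIT | VC [11]
  [8] addr=0x37 blk=3 s=1: L1-HIT | VC [11]
  [9] addr=0x3d blk=3 s=1: L1-HIT | VC [11]
  [10] addr=0xbc blk=11 s=1: VC-HIT | VC [3]
  [11] addr=0xb7 blk=11 s=1: L1-HIT | VC [3]
  [12] addr=0x3e blk=3 s=1: VC-HIT | VC [11]
  [13] addr=0x36 blk=3 s=1: L1-HIT | VC [11]
  [14] addr=0xb9 blk=11 s=1: VC-HIT | VC [3]
  [15] addr=0xb2 blk=11 s=1: L1-HIT | VC [3]

OUTCOME = VC-HIT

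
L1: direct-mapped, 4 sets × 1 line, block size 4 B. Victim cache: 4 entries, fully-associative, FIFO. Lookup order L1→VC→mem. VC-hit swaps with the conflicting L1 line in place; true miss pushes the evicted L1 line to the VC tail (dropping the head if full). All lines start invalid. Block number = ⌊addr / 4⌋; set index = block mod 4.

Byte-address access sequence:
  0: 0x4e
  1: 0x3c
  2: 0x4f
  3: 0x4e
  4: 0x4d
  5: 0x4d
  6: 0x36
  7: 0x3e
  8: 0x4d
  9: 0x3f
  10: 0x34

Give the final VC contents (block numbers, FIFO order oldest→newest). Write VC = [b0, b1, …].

VC = [19]

  [0] addr=0x4e blk=19 s=3: MISS | VC []
  [1] addr=0x3c blk=15 s=3: MISS | VC [19]
  [2] addr=0x4f blk=19 s=3: VC-HIT | VC [15]
  [3] addr=0x4e blk=19 s=3: L1-HIT | VC [15]
  [4] addr=0x4d blk=19 s=3: L1-HIT | VC [15]
  [5] addr=0x4d blk=19 s=3: L1-HIT | VC [15]
  [6] addr=0x36 blk=13 s=1: MISS | VC [15]
  [7] addr=0x3e blk=15 s=3: VC-HIT | VC [19]
  [8] addr=0x4d blk=19 s=3: VC-HIT | VC [15]
  [9] addr=0x3f blk=15 s=3: VC-HIT | VC [19]
  [10] addr=0x34 blk=13 s=1: L1-HIT | VC [19]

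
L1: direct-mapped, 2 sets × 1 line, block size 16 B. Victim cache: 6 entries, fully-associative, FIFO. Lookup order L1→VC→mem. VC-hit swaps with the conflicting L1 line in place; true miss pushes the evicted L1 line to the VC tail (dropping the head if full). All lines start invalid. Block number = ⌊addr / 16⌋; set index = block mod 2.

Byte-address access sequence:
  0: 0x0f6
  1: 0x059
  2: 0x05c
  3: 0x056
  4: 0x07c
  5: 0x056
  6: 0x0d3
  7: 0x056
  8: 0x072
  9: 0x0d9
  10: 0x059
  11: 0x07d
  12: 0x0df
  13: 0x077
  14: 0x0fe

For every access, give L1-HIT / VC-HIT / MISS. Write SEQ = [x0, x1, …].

SEQ = [MISS, MISS, L1-HIT, L1-HIT, MISS, VC-HIT, MISS, VC-HIT, VC-HIT, VC-HIT, VC-HIT, VC-HIT, VC-HIT, VC-HIT, VC-HIT]

#0 0xf6→b15/s1 MISS; vc=[]
#1 0x59→b5/s1 MISS; vc=[15]
#2 0x5c→b5/s1 L1-HIT; vc=[15]
#3 0x56→b5/s1 L1-HIT; vc=[15]
#4 0x7c→b7/s1 MISS; vc=[15,5]
#5 0x56→b5/s1 VC-HIT; vc=[15,7]
#6 0xd3→b13/s1 MISS; vc=[15,7,5]
#7 0x56→b5/s1 VC-HIT; vc=[15,7,13]
#8 0x72→b7/s1 VC-HIT; vc=[15,5,13]
#9 0xd9→b13/s1 VC-HIT; vc=[15,5,7]
#10 0x59→b5/s1 VC-HIT; vc=[15,13,7]
#11 0x7d→b7/s1 VC-HIT; vc=[15,13,5]
#12 0xdf→b13/s1 VC-HIT; vc=[15,7,5]
#13 0x77→b7/s1 VC-HIT; vc=[15,13,5]
#14 0xfe→b15/s1 VC-HIT; vc=[7,13,5]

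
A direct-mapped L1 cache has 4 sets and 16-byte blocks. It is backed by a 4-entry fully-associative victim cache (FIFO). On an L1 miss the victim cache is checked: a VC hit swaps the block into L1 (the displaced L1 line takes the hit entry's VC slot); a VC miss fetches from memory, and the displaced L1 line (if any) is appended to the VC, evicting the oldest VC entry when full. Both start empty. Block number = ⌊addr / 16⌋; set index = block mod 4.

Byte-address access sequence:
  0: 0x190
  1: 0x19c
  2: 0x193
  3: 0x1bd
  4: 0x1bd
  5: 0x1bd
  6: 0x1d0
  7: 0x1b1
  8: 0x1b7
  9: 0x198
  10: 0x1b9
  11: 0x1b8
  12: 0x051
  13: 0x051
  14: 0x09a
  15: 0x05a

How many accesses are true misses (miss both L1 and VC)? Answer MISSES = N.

#0 0x190→b25/s1 MISS; vc=[]
#1 0x19c→b25/s1 L1-HIT; vc=[]
#2 0x193→b25/s1 L1-HIT; vc=[]
#3 0x1bd→b27/s3 MISS; vc=[]
#4 0x1bd→b27/s3 L1-HIT; vc=[]
#5 0x1bd→b27/s3 L1-HIT; vc=[]
#6 0x1d0→b29/s1 MISS; vc=[25]
#7 0x1b1→b27/s3 L1-HIT; vc=[25]
#8 0x1b7→b27/s3 L1-HIT; vc=[25]
#9 0x198→b25/s1 VC-HIT; vc=[29]
#10 0x1b9→b27/s3 L1-HIT; vc=[29]
#11 0x1b8→b27/s3 L1-HIT; vc=[29]
#12 0x51→b5/s1 MISS; vc=[29,25]
#13 0x51→b5/s1 L1-HIT; vc=[29,25]
#14 0x9a→b9/s1 MISS; vc=[29,25,5]
#15 0x5a→b5/s1 VC-HIT; vc=[29,25,9]

MISSES = 5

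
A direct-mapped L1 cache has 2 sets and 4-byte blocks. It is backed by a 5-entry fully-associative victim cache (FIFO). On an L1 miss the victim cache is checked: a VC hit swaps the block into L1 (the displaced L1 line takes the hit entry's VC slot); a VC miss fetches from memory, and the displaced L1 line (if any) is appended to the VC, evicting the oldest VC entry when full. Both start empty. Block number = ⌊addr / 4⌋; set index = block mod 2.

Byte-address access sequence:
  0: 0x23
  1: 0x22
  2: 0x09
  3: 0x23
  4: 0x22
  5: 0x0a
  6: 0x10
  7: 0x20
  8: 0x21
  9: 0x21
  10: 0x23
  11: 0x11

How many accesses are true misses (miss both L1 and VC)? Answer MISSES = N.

#0 0x23→b8/s0 MISS; vc=[]
#1 0x22→b8/s0 L1-HIT; vc=[]
#2 0x9→b2/s0 MISS; vc=[8]
#3 0x23→b8/s0 VC-HIT; vc=[2]
#4 0x22→b8/s0 L1-HIT; vc=[2]
#5 0xa→b2/s0 VC-HIT; vc=[8]
#6 0x10→b4/s0 MISS; vc=[8,2]
#7 0x20→b8/s0 VC-HIT; vc=[4,2]
#8 0x21→b8/s0 L1-HIT; vc=[4,2]
#9 0x21→b8/s0 L1-HIT; vc=[4,2]
#10 0x23→b8/s0 L1-HIT; vc=[4,2]
#11 0x11→b4/s0 VC-HIT; vc=[8,2]

MISSES = 3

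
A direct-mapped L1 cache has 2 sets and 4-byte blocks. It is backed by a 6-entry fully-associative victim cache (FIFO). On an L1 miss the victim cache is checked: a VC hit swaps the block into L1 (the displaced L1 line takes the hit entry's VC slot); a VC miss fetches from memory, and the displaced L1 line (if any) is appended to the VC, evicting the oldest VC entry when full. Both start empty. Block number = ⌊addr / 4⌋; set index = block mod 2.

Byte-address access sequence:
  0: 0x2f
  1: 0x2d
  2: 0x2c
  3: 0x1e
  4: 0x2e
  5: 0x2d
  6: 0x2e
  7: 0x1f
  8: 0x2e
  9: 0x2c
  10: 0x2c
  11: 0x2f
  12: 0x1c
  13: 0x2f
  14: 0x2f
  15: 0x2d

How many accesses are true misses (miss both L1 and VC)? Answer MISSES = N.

MISSES = 2

  [0] addr=0x2f blk=11 s=1: MISS | VC []
  [1] addr=0x2d blk=11 s=1: L1-HIT | VC []
  [2] addr=0x2c blk=11 s=1: L1-HIT | VC []
  [3] addr=0x1e blk=7 s=1: MISS | VC [11]
  [4] addr=0x2e blk=11 s=1: VC-HIT | VC [7]
  [5] addr=0x2d blk=11 s=1: L1-HIT | VC [7]
  [6] addr=0x2e blk=11 s=1: L1-HIT | VC [7]
  [7] addr=0x1f blk=7 s=1: VC-HIT | VC [11]
  [8] addr=0x2e blk=11 s=1: VC-HIT | VC [7]
  [9] addr=0x2c blk=11 s=1: L1-HIT | VC [7]
  [10] addr=0x2c blk=11 s=1: L1-HIT | VC [7]
  [11] addr=0x2f blk=11 s=1: L1-HIT | VC [7]
  [12] addr=0x1c blk=7 s=1: VC-HIT | VC [11]
  [13] addr=0x2f blk=11 s=1: VC-HIT | VC [7]
  [14] addr=0x2f blk=11 s=1: L1-HIT | VC [7]
  [15] addr=0x2d blk=11 s=1: L1-HIT | VC [7]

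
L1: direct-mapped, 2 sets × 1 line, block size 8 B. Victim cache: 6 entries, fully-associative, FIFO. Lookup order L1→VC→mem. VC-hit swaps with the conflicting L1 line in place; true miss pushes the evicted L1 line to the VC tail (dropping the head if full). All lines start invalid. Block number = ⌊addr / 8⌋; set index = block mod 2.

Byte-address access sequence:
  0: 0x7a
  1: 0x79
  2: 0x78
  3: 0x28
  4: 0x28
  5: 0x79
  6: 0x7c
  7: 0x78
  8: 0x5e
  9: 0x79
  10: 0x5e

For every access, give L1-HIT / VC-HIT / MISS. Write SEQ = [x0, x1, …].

#0 0x7a→b15/s1 MISS; vc=[]
#1 0x79→b15/s1 L1-HIT; vc=[]
#2 0x78→b15/s1 L1-HIT; vc=[]
#3 0x28→b5/s1 MISS; vc=[15]
#4 0x28→b5/s1 L1-HIT; vc=[15]
#5 0x79→b15/s1 VC-HIT; vc=[5]
#6 0x7c→b15/s1 L1-HIT; vc=[5]
#7 0x78→b15/s1 L1-HIT; vc=[5]
#8 0x5e→b11/s1 MISS; vc=[5,15]
#9 0x79→b15/s1 VC-HIT; vc=[5,11]
#10 0x5e→b11/s1 VC-HIT; vc=[5,15]

SEQ = [MISS, L1-HIT, L1-HIT, MISS, L1-HIT, VC-HIT, L1-HIT, L1-HIT, MISS, VC-HIT, VC-HIT]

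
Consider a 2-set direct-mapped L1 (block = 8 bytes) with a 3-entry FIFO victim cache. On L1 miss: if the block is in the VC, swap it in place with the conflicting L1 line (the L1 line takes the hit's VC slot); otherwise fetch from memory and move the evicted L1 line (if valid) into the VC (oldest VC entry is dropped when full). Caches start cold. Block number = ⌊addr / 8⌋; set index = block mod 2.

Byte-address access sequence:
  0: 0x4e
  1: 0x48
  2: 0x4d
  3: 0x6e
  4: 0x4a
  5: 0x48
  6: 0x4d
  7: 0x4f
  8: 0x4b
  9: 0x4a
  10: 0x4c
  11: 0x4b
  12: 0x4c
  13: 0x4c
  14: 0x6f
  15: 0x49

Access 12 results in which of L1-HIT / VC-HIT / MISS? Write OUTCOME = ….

OUTCOME = L1-HIT

  [0] addr=0x4e blk=9 s=1: MISS | VC []
  [1] addr=0x48 blk=9 s=1: L1-HIT | VC []
  [2] addr=0x4d blk=9 s=1: L1-HIT | VC []
  [3] addr=0x6e blk=13 s=1: MISS | VC [9]
  [4] addr=0x4a blk=9 s=1: VC-HIT | VC [13]
  [5] addr=0x48 blk=9 s=1: L1-HIT | VC [13]
  [6] addr=0x4d blk=9 s=1: L1-HIT | VC [13]
  [7] addr=0x4f blk=9 s=1: L1-HIT | VC [13]
  [8] addr=0x4b blk=9 s=1: L1-HIT | VC [13]
  [9] addr=0x4a blk=9 s=1: L1-HIT | VC [13]
  [10] addr=0x4c blk=9 s=1: L1-HIT | VC [13]
  [11] addr=0x4b blk=9 s=1: L1-HIT | VC [13]
  [12] addr=0x4c blk=9 s=1: L1-HIT | VC [13]
  [13] addr=0x4c blk=9 s=1: L1-HIT | VC [13]
  [14] addr=0x6f blk=13 s=1: VC-HIT | VC [9]
  [15] addr=0x49 blk=9 s=1: VC-HIT | VC [13]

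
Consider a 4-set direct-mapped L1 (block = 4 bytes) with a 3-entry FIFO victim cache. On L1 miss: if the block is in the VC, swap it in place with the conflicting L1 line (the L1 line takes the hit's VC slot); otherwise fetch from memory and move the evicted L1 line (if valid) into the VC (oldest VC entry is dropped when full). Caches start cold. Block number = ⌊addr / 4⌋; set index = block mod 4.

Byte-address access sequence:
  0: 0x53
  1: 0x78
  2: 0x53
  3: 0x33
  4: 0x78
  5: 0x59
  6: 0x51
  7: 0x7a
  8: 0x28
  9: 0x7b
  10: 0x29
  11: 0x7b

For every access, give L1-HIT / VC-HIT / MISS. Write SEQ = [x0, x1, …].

SEQ = [MISS, MISS, L1-HIT, MISS, L1-HIT, MISS, VC-HIT, VC-HIT, MISS, VC-HIT, VC-HIT, VC-HIT]

0: 0x53 (blk 20, set 0) → MISS  vc=[]
1: 0x78 (blk 30, set 2) → MISS  vc=[]
2: 0x53 (blk 20, set 0) → L1-HIT  vc=[]
3: 0x33 (blk 12, set 0) → MISS  vc=[20]
4: 0x78 (blk 30, set 2) → L1-HIT  vc=[20]
5: 0x59 (blk 22, set 2) → MISS  vc=[20, 30]
6: 0x51 (blk 20, set 0) → VC-HIT  vc=[12, 30]
7: 0x7a (blk 30, set 2) → VC-HIT  vc=[12, 22]
8: 0x28 (blk 10, set 2) → MISS  vc=[12, 22, 30]
9: 0x7b (blk 30, set 2) → VC-HIT  vc=[12, 22, 10]
10: 0x29 (blk 10, set 2) → VC-HIT  vc=[12, 22, 30]
11: 0x7b (blk 30, set 2) → VC-HIT  vc=[12, 22, 10]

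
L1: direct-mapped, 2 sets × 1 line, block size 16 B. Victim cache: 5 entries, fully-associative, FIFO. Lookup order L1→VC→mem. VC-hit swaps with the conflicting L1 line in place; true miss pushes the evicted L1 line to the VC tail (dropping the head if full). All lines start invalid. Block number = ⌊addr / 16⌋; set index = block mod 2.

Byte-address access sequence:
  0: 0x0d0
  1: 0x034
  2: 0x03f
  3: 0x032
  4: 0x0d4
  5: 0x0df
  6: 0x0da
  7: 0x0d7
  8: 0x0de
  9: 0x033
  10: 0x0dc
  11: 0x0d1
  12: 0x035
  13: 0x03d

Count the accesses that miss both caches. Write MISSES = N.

MISSES = 2

#0 0xd0→b13/s1 MISS; vc=[]
#1 0x34→b3/s1 MISS; vc=[13]
#2 0x3f→b3/s1 L1-HIT; vc=[13]
#3 0x32→b3/s1 L1-HIT; vc=[13]
#4 0xd4→b13/s1 VC-HIT; vc=[3]
#5 0xdf→b13/s1 L1-HIT; vc=[3]
#6 0xda→b13/s1 L1-HIT; vc=[3]
#7 0xd7→b13/s1 L1-HIT; vc=[3]
#8 0xde→b13/s1 L1-HIT; vc=[3]
#9 0x33→b3/s1 VC-HIT; vc=[13]
#10 0xdc→b13/s1 VC-HIT; vc=[3]
#11 0xd1→b13/s1 L1-HIT; vc=[3]
#12 0x35→b3/s1 VC-HIT; vc=[13]
#13 0x3d→b3/s1 L1-HIT; vc=[13]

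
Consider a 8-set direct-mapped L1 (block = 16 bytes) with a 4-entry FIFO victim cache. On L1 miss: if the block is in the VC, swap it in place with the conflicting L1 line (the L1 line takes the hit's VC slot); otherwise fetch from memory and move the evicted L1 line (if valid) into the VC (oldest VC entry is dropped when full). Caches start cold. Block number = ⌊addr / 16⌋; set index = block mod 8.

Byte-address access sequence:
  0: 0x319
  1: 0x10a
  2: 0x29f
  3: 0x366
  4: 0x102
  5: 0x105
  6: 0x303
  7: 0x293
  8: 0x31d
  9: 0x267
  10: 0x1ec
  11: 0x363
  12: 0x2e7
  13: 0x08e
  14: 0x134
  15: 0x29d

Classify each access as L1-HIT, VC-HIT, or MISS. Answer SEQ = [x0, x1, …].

SEQ = [MISS, MISS, MISS, MISS, L1-HIT, L1-HIT, MISS, L1-HIT, VC-HIT, MISS, MISS, VC-HIT, MISS, MISS, MISS, MISS]

#0 0x319→b49/s1 MISS; vc=[]
#1 0x10a→b16/s0 MISS; vc=[]
#2 0x29f→b41/s1 MISS; vc=[49]
#3 0x366→b54/s6 MISS; vc=[49]
#4 0x102→b16/s0 L1-HIT; vc=[49]
#5 0x105→b16/s0 L1-HIT; vc=[49]
#6 0x303→b48/s0 MISS; vc=[49,16]
#7 0x293→b41/s1 L1-HIT; vc=[49,16]
#8 0x31d→b49/s1 VC-HIT; vc=[41,16]
#9 0x267→b38/s6 MISS; vc=[41,16,54]
#10 0x1ec→b30/s6 MISS; vc=[41,16,54,38]
#11 0x363→b54/s6 VC-HIT; vc=[41,16,30,38]
#12 0x2e7→b46/s6 MISS; vc=[16,30,38,54]
#13 0x8e→b8/s0 MISS; vc=[30,38,54,48]
#14 0x134→b19/s3 MISS; vc=[30,38,54,48]
#15 0x29d→b41/s1 MISS; vc=[38,54,48,49]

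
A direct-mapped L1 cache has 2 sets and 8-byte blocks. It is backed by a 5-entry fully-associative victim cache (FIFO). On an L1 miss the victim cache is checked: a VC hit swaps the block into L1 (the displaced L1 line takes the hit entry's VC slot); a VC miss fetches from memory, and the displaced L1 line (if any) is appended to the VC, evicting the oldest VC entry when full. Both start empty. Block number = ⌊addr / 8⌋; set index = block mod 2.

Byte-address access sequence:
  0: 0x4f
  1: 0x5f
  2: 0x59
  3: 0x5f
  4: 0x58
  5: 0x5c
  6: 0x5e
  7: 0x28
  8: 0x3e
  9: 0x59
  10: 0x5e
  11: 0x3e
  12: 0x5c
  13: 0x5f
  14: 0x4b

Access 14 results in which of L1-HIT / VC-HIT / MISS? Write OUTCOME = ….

OUTCOME = VC-HIT

#0 0x4f→b9/s1 MISS; vc=[]
#1 0x5f→b11/s1 MISS; vc=[9]
#2 0x59→b11/s1 L1-HIT; vc=[9]
#3 0x5f→b11/s1 L1-HIT; vc=[9]
#4 0x58→b11/s1 L1-HIT; vc=[9]
#5 0x5c→b11/s1 L1-HIT; vc=[9]
#6 0x5e→b11/s1 L1-HIT; vc=[9]
#7 0x28→b5/s1 MISS; vc=[9,11]
#8 0x3e→b7/s1 MISS; vc=[9,11,5]
#9 0x59→b11/s1 VC-HIT; vc=[9,7,5]
#10 0x5e→b11/s1 L1-HIT; vc=[9,7,5]
#11 0x3e→b7/s1 VC-HIT; vc=[9,11,5]
#12 0x5c→b11/s1 VC-HIT; vc=[9,7,5]
#13 0x5f→b11/s1 L1-HIT; vc=[9,7,5]
#14 0x4b→b9/s1 VC-HIT; vc=[11,7,5]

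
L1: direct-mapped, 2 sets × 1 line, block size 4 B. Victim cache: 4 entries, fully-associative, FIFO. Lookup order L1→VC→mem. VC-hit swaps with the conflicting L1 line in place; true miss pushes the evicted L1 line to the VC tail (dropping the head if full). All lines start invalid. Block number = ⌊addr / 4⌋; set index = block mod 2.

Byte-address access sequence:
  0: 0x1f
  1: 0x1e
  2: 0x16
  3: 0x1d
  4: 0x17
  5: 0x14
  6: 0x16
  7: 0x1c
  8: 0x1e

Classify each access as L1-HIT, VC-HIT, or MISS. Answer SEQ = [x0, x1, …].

SEQ = [MISS, L1-HIT, MISS, VC-HIT, VC-HIT, L1-HIT, L1-HIT, VC-HIT, L1-HIT]

0: 0x1f (blk 7, set 1) → MISS  vc=[]
1: 0x1e (blk 7, set 1) → L1-HIT  vc=[]
2: 0x16 (blk 5, set 1) → MISS  vc=[7]
3: 0x1d (blk 7, set 1) → VC-HIT  vc=[5]
4: 0x17 (blk 5, set 1) → VC-HIT  vc=[7]
5: 0x14 (blk 5, set 1) → L1-HIT  vc=[7]
6: 0x16 (blk 5, set 1) → L1-HIT  vc=[7]
7: 0x1c (blk 7, set 1) → VC-HIT  vc=[5]
8: 0x1e (blk 7, set 1) → L1-HIT  vc=[5]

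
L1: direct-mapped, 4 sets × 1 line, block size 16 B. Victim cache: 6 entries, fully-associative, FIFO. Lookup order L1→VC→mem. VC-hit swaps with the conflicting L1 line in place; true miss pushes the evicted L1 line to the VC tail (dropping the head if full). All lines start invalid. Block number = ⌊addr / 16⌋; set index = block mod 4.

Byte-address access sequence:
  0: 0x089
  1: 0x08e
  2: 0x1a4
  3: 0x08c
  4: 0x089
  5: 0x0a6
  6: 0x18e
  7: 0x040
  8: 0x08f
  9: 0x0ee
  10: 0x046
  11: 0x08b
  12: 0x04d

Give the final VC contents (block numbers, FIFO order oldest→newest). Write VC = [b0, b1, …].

VC = [26, 8, 24, 10]

  [0] addr=0x89 blk=8 s=0: MISS | VC []
  [1] addr=0x8e blk=8 s=0: L1-HIT | VC []
  [2] addr=0x1a4 blk=26 s=2: MISS | VC []
  [3] addr=0x8c blk=8 s=0: L1-HIT | VC []
  [4] addr=0x89 blk=8 s=0: L1-HIT | VC []
  [5] addr=0xa6 blk=10 s=2: MISS | VC [26]
  [6] addr=0x18e blk=24 s=0: MISS | VC [26, 8]
  [7] addr=0x40 blk=4 s=0: MISS | VC [26, 8, 24]
  [8] addr=0x8f blk=8 s=0: VC-HIT | VC [26, 4, 24]
  [9] addr=0xee blk=14 s=2: MISS | VC [26, 4, 24, 10]
  [10] addr=0x46 blk=4 s=0: VC-HIT | VC [26, 8, 24, 10]
  [11] addr=0x8b blk=8 s=0: VC-HIT | VC [26, 4, 24, 10]
  [12] addr=0x4d blk=4 s=0: VC-HIT | VC [26, 8, 24, 10]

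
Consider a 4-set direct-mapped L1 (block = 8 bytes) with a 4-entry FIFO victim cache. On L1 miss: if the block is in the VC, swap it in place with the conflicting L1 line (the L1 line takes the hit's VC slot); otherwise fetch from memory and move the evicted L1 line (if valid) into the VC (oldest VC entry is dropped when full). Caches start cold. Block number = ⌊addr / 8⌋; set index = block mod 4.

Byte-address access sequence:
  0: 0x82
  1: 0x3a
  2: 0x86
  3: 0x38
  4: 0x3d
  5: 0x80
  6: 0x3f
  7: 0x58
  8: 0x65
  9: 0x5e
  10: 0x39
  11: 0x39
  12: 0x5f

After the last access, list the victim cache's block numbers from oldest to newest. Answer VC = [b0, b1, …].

VC = [7, 16]

  [0] addr=0x82 blk=16 s=0: MISS | VC []
  [1] addr=0x3a blk=7 s=3: MISS | VC []
  [2] addr=0x86 blk=16 s=0: L1-HIT | VC []
  [3] addr=0x38 blk=7 s=3: L1-HIT | VC []
  [4] addr=0x3d blk=7 s=3: L1-HIT | VC []
  [5] addr=0x80 blk=16 s=0: L1-HIT | VC []
  [6] addr=0x3f blk=7 s=3: L1-HIT | VC []
  [7] addr=0x58 blk=11 s=3: MISS | VC [7]
  [8] addr=0x65 blk=12 s=0: MISS | VC [7, 16]
  [9] addr=0x5e blk=11 s=3: L1-HIT | VC [7, 16]
  [10] addr=0x39 blk=7 s=3: VC-HIT | VC [11, 16]
  [11] addr=0x39 blk=7 s=3: L1-HIT | VC [11, 16]
  [12] addr=0x5f blk=11 s=3: VC-HIT | VC [7, 16]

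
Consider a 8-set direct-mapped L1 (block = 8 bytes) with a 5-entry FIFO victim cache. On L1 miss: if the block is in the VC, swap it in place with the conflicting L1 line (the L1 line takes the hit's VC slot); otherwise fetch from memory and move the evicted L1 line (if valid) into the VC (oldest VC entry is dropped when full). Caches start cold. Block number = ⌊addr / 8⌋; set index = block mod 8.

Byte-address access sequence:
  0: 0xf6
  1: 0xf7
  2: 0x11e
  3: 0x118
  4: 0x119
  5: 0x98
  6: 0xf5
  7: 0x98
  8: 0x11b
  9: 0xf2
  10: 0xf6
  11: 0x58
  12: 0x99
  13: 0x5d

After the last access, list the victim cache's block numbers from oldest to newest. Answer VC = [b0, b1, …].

  [0] addr=0xf6 blk=30 s=6: MISS | VC []
  [1] addr=0xf7 blk=30 s=6: L1-HIT | VC []
  [2] addr=0x11e blk=35 s=3: MISS | VC []
  [3] addr=0x118 blk=35 s=3: L1-HIT | VC []
  [4] addr=0x119 blk=35 s=3: L1-HIT | VC []
  [5] addr=0x98 blk=19 s=3: MISS | VC [35]
  [6] addr=0xf5 blk=30 s=6: L1-HIT | VC [35]
  [7] addr=0x98 blk=19 s=3: L1-HIT | VC [35]
  [8] addr=0x11b blk=35 s=3: VC-HIT | VC [19]
  [9] addr=0xf2 blk=30 s=6: L1-HIT | VC [19]
  [10] addr=0xf6 blk=30 s=6: L1-HIT | VC [19]
  [11] addr=0x58 blk=11 s=3: MISS | VC [19, 35]
  [12] addr=0x99 blk=19 s=3: VC-HIT | VC [11, 35]
  [13] addr=0x5d blk=11 s=3: VC-HIT | VC [19, 35]

VC = [19, 35]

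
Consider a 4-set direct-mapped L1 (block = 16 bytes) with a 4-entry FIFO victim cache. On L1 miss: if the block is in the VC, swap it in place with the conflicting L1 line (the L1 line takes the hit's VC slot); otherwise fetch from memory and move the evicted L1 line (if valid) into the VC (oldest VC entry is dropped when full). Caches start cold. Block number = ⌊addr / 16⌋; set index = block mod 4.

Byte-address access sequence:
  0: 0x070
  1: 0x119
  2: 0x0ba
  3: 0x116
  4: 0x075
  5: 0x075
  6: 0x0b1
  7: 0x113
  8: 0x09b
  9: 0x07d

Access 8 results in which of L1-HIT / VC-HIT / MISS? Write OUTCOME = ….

#0 0x70→b7/s3 MISS; vc=[]
#1 0x119→b17/s1 MISS; vc=[]
#2 0xba→b11/s3 MISS; vc=[7]
#3 0x116→b17/s1 L1-HIT; vc=[7]
#4 0x75→b7/s3 VC-HIT; vc=[11]
#5 0x75→b7/s3 L1-HIT; vc=[11]
#6 0xb1→b11/s3 VC-HIT; vc=[7]
#7 0x113→b17/s1 L1-HIT; vc=[7]
#8 0x9b→b9/s1 MISS; vc=[7,17]
#9 0x7d→b7/s3 VC-HIT; vc=[11,17]

OUTCOME = MISS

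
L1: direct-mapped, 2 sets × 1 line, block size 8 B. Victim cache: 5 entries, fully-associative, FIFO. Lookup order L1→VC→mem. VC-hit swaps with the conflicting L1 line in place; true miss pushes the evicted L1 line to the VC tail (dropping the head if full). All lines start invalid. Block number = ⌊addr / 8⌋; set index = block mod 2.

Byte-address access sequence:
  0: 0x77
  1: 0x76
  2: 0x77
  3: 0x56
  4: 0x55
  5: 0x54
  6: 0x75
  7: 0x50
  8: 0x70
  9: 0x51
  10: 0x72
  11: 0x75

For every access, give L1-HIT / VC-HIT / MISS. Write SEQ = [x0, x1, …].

0: 0x77 (blk 14, set 0) → MISS  vc=[]
1: 0x76 (blk 14, set 0) → L1-HIT  vc=[]
2: 0x77 (blk 14, set 0) → L1-HIT  vc=[]
3: 0x56 (blk 10, set 0) → MISS  vc=[14]
4: 0x55 (blk 10, set 0) → L1-HIT  vc=[14]
5: 0x54 (blk 10, set 0) → L1-HIT  vc=[14]
6: 0x75 (blk 14, set 0) → VC-HIT  vc=[10]
7: 0x50 (blk 10, set 0) → VC-HIT  vc=[14]
8: 0x70 (blk 14, set 0) → VC-HIT  vc=[10]
9: 0x51 (blk 10, set 0) → VC-HIT  vc=[14]
10: 0x72 (blk 14, set 0) → VC-HIT  vc=[10]
11: 0x75 (blk 14, set 0) → L1-HIT  vc=[10]

SEQ = [MISS, L1-HIT, L1-HIT, MISS, L1-HIT, L1-HIT, VC-HIT, VC-HIT, VC-HIT, VC-HIT, VC-HIT, L1-HIT]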